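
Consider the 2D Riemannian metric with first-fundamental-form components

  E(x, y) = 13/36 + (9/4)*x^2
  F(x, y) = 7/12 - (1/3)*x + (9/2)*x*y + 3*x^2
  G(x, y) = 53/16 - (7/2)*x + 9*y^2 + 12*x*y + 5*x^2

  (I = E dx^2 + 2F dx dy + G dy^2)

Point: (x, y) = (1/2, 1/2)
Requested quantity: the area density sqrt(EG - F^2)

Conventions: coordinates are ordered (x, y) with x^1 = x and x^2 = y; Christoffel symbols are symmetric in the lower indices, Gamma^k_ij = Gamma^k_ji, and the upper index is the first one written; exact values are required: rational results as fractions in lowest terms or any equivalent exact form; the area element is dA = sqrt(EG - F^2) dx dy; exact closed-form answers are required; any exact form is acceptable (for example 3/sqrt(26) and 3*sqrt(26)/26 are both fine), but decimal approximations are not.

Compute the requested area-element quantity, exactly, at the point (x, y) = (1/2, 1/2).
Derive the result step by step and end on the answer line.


E = 133/144, F = 55/24, G = 129/16; EG - F^2 = 5057/2304

Answer: sqrt(EG - F^2) = sqrt(5057)/48


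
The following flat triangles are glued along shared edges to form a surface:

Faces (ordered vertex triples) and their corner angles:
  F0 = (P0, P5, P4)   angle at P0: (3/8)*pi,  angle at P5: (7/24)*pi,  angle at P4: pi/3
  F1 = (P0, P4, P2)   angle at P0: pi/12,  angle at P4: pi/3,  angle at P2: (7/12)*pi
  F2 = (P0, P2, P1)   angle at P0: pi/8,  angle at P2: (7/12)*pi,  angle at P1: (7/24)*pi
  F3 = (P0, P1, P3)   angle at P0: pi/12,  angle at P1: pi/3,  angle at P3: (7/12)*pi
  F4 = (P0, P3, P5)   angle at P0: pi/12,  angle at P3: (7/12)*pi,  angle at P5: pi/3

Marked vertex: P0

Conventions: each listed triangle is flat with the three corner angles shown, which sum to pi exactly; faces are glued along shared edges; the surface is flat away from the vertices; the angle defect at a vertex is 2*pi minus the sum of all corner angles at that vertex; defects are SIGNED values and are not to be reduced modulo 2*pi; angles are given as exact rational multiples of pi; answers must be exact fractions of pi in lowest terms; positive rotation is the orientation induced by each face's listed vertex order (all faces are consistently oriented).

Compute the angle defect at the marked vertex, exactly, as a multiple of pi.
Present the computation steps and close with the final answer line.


Sum of corner angles at P0: (3/4)*pi
defect = 2*pi - (3/4)*pi

Answer: defect(P0) = (5/4)*pi


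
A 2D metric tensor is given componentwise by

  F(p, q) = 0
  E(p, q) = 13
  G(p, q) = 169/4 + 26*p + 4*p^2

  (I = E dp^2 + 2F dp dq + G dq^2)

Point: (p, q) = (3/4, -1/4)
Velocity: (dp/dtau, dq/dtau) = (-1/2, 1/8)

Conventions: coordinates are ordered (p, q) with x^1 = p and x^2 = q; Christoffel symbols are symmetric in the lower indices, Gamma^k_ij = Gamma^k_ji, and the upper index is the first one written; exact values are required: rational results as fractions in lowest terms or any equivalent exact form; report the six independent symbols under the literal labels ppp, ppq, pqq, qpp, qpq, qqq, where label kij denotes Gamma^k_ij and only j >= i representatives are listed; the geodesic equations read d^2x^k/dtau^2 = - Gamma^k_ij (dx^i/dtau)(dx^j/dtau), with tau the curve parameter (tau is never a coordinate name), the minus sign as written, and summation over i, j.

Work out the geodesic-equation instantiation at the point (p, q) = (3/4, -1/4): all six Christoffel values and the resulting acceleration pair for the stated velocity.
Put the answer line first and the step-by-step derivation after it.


Answer: Gamma_ppp = 0, Gamma_ppq = 0, Gamma_pqq = -16/13, Gamma_qpp = 0, Gamma_qpq = 1/4, Gamma_qqq = 0; accelerations (d^2p/dtau^2, d^2q/dtau^2) = (1/52, 1/32)

E = 13, F = 0, G = 64 at the point
E_p = 0, E_q = 0, F_p = 0, F_q = 0, G_p = 32, G_q = 0
EG - F^2 = 832;  g^inv = (1/832) * [[64, 0], [0, 13]]
first-kind symbols [ij,l] = (1/2)(d_i g_jl + d_j g_il - d_l g_ij): [pp,p] = E_p/2 = 0, [pp,q] = F_p - E_q/2 = 0, [pq,p] = E_q/2 = 0, [pq,q] = G_p/2 = 16, [qq,p] = F_q - G_p/2 = -16, [qq,q] = G_q/2 = 0
Gamma^p_ij = (G*[ij,p] - F*[ij,q])/(EG - F^2), Gamma^q_ij = (E*[ij,q] - F*[ij,p])/(EG - F^2)
Gamma_ppp = 0, Gamma_ppq = 0, Gamma_pqq = -16/13, Gamma_qpp = 0, Gamma_qpq = 1/4, Gamma_qqq = 0
d^2p/dtau^2 = -(Gamma_ppp*(-1/2)^2 + 2*Gamma_ppq*(-1/2)*(1/8) + Gamma_pqq*(1/8)^2) = 1/52
d^2q/dtau^2 = -(Gamma_qpp*(-1/2)^2 + 2*Gamma_qpq*(-1/2)*(1/8) + Gamma_qqq*(1/8)^2) = 1/32


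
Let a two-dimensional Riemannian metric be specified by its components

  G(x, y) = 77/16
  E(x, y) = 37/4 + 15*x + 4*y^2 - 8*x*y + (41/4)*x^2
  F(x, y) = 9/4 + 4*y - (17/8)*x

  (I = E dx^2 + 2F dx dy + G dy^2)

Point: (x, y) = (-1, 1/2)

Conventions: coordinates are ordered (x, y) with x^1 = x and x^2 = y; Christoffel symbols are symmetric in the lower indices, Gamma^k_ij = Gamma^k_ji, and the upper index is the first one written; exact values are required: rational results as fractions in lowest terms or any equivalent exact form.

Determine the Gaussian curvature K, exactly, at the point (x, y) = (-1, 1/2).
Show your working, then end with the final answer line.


E = 19/2, F = 51/8, G = 77/16, EG - F^2 = 325/64 at the point
E_x = -19/2, E_y = 12, F_x = -17/8, F_y = 4, G_x = 0, G_y = 0
E_yy = 8, F_xy = 0, G_xx = 0
By Brioschi, K is (det M1 - det M2) divided by (EG - F^2) squared.
M1 = [[-E_yy/2 + F_xy - G_xx/2, E_x/2, F_x - E_y/2], [F_y - G_x/2, E, F], [G_y/2, F, G]] = [[-4, -19/4, -65/8], [4, 19/2, 51/8], [0, 51/8, 77/16]]; det M1 = -2177/16
M2 = [[0, E_y/2, G_x/2], [E_y/2, E, F], [G_x/2, F, G]] = [[0, 6, 0], [6, 19/2, 51/8], [0, 51/8, 77/16]]; det M2 = -693/4
det M1 - det M2 = 595/16; K = 595/16 / (325/64)^2 = 30464/21125

Answer: K = 30464/21125


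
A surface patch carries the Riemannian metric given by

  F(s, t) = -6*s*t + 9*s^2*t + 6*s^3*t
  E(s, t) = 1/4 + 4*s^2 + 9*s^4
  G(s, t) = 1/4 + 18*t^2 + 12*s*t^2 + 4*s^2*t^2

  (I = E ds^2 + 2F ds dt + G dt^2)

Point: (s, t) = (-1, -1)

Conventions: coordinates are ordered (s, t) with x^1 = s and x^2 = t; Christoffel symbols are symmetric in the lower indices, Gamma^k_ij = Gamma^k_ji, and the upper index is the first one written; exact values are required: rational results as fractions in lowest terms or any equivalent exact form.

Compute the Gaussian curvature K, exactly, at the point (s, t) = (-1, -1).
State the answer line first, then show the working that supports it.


Answer: K = -122784/769129

E = 53/4, F = -9, G = 41/4, EG - F^2 = 877/16 at the point
E_s = -44, E_t = 0, F_s = 6, F_t = 9, G_s = 4, G_t = -20
E_tt = 0, F_st = -6, G_ss = 8
Evaluate Brioschi's two determinant matrices M1, M2 and divide by (EG - F^2)^2.
M1 = [[-E_tt/2 + F_st - G_ss/2, E_s/2, F_s - E_t/2], [F_t - G_s/2, E, F], [G_t/2, F, G]] = [[-10, -22, 6], [7, 53/4, -9], [-10, -9, 41/4]]; det M1 = -4261/8
M2 = [[0, E_t/2, G_s/2], [E_t/2, E, F], [G_s/2, F, G]] = [[0, 0, 2], [0, 53/4, -9], [2, -9, 41/4]]; det M2 = -53
det M1 - det M2 = -3837/8; K = -3837/8 / (877/16)^2 = -122784/769129


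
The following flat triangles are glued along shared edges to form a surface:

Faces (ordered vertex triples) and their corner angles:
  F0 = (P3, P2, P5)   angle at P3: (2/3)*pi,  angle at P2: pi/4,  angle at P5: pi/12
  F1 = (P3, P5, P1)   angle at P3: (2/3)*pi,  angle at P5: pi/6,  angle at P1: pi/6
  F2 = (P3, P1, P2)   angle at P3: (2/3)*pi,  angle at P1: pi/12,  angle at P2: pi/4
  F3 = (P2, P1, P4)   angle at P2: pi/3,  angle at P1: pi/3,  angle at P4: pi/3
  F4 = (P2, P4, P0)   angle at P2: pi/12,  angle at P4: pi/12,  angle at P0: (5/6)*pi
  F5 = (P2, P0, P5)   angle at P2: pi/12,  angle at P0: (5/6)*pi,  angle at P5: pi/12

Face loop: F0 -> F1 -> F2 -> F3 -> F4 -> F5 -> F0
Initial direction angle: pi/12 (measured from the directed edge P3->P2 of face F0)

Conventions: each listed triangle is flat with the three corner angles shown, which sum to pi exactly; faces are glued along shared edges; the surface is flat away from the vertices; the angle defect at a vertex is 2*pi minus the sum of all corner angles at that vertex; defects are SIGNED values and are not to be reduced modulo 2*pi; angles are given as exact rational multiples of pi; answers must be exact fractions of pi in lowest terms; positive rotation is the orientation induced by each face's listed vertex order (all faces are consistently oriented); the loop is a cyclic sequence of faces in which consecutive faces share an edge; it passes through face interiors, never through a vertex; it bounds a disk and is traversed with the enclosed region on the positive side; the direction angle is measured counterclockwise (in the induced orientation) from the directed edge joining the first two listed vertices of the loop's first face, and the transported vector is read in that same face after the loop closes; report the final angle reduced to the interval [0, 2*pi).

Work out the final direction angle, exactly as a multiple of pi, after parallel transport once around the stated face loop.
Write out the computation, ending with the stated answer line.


enclosed vertex P2: corner angles sum to pi, defect = 2*pi - pi = pi
enclosed vertex P3: corner angles sum to 2*pi, defect = 2*pi - 2*pi = 0
final direction = starting direction + enclosed defect total, reduced mod 2*pi (induced orientation)
final angle = pi/12 + pi = (13/12)*pi (mod 2*pi)

Answer: final direction angle = (13/12)*pi


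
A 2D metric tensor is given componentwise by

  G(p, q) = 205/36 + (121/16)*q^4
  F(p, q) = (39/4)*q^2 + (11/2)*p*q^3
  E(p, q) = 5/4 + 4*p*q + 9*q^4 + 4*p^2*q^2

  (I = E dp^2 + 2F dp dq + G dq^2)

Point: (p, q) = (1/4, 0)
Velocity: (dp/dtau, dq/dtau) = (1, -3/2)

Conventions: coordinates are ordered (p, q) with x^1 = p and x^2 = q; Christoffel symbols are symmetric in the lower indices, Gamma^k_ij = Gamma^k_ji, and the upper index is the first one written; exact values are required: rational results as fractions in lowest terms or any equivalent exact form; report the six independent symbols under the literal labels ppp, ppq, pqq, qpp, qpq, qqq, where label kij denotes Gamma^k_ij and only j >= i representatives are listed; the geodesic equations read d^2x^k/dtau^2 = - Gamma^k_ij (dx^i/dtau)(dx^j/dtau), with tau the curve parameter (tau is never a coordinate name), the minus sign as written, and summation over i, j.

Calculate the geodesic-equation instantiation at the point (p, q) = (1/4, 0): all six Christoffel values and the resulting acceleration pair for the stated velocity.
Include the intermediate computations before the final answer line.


E = 5/4, F = 0, G = 205/36 at the point
E_p = 0, E_q = 1, F_p = 0, F_q = 0, G_p = 0, G_q = 0
EG - F^2 = 1025/144;  g^inv = (144/1025) * [[205/36, 0], [0, 5/4]]
first-kind symbols [ij,l] = (1/2)(d_i g_jl + d_j g_il - d_l g_ij): [pp,p] = E_p/2 = 0, [pp,q] = F_p - E_q/2 = -1/2, [pq,p] = E_q/2 = 1/2, [pq,q] = G_p/2 = 0, [qq,p] = F_q - G_p/2 = 0, [qq,q] = G_q/2 = 0
Gamma^p_ij = (G*[ij,p] - F*[ij,q])/(EG - F^2), Gamma^q_ij = (E*[ij,q] - F*[ij,p])/(EG - F^2)
Gamma_ppp = 0, Gamma_ppq = 2/5, Gamma_pqq = 0, Gamma_qpp = -18/205, Gamma_qpq = 0, Gamma_qqq = 0
d^2p/dtau^2 = -(Gamma_ppp*(1)^2 + 2*Gamma_ppq*(1)*(-3/2) + Gamma_pqq*(-3/2)^2) = 6/5
d^2q/dtau^2 = -(Gamma_qpp*(1)^2 + 2*Gamma_qpq*(1)*(-3/2) + Gamma_qqq*(-3/2)^2) = 18/205

Answer: Gamma_ppp = 0, Gamma_ppq = 2/5, Gamma_pqq = 0, Gamma_qpp = -18/205, Gamma_qpq = 0, Gamma_qqq = 0; accelerations (d^2p/dtau^2, d^2q/dtau^2) = (6/5, 18/205)


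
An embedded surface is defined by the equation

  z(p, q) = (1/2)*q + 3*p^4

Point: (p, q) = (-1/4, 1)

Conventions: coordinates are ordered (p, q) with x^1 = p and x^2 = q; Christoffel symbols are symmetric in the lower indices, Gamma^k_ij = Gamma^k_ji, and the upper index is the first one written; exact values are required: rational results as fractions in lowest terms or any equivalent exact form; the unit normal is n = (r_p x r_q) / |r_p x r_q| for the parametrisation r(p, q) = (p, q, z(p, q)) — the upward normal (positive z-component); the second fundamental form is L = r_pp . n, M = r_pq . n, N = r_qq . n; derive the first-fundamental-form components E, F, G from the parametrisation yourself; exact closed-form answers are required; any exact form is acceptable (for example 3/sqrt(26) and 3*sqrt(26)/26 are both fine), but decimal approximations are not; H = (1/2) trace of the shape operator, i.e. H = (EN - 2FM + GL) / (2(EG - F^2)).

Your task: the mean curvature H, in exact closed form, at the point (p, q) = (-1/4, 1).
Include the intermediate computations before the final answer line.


z_p = -3/16, z_q = 1/2, z_pp = 9/4, z_pq = 0, z_qq = 0
E = 265/256, F = -3/32, G = 5/4; answer radicand W^2 = 329/256
unnormalised second-form numerators: l = 9/4, m = 0, n = 0; L = l/sqrt(329/256), and similarly M = m/sqrt(W^2), N = n/sqrt(W^2)
H = (E*n - 2*F*m + G*l) / (2*(EG - F^2)*sqrt(W^2)); E*n - 2*F*m + G*l = 45/16, EG - F^2 = 329/256, so H = (360/329)/sqrt(329/256)

Answer: H = 5760*sqrt(329)/108241


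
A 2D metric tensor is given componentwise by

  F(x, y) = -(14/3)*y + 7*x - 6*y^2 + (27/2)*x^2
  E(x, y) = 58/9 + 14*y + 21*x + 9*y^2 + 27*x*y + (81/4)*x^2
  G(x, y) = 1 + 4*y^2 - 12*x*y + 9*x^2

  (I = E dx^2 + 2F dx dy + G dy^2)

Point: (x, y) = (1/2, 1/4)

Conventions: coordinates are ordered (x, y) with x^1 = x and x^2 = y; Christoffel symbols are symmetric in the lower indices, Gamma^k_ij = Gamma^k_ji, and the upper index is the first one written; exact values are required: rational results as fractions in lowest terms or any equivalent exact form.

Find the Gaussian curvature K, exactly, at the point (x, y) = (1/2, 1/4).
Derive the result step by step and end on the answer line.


E = 265/9, F = 16/3, G = 2, EG - F^2 = 274/9 at the point
E_x = 48, E_y = 32, F_x = 41/2, F_y = -23/3, G_x = 6, G_y = -4
E_yy = 18, F_xy = 0, G_xx = 18
The intrinsic route: Brioschi's K = (det M1 - det M2)/(EG - F^2)^2.
M1 = [[-E_yy/2 + F_xy - G_xx/2, E_x/2, F_x - E_y/2], [F_y - G_x/2, E, F], [G_y/2, F, G]] = [[-18, 24, 9/2], [-32/3, 265/9, 16/3], [-2, 16/3, 2]]; det M1 = -283
M2 = [[0, E_y/2, G_x/2], [E_y/2, E, F], [G_x/2, F, G]] = [[0, 16, 3], [16, 265/9, 16/3], [3, 16/3, 2]]; det M2 = -265
det M1 - det M2 = -18; K = -18 / (274/9)^2 = -729/37538

Answer: K = -729/37538


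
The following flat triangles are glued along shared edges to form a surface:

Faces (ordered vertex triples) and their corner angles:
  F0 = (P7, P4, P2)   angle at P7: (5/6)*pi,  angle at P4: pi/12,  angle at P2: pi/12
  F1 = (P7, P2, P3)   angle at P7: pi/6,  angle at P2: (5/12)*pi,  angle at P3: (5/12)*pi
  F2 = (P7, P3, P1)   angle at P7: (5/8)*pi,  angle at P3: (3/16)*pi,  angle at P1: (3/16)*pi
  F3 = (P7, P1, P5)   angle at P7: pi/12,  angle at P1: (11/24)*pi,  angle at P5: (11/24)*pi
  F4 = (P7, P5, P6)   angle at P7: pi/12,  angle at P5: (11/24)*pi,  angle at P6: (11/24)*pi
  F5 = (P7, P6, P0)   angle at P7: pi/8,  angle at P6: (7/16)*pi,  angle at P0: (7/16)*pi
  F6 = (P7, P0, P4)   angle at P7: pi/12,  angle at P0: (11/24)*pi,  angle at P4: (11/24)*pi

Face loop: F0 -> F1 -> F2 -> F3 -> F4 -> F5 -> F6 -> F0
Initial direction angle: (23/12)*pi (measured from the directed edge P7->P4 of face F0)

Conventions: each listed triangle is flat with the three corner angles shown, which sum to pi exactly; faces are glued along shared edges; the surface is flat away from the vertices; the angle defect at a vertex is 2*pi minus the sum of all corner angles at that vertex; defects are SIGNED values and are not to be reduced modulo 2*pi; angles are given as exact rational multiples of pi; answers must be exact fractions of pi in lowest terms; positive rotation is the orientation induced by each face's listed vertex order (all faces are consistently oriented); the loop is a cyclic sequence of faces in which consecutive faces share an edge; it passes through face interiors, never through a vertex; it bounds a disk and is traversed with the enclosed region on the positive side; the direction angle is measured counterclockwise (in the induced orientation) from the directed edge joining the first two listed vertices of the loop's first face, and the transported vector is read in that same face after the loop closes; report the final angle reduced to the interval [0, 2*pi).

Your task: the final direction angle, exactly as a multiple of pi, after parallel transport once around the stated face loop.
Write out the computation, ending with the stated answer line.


enclosed vertex P7: corner angles sum to 2*pi, defect = 2*pi - 2*pi = 0
adding the enclosed defects to the starting angle (mod 2*pi, induced orientation) gives the holonomy
final angle = (23/12)*pi + 0 = (23/12)*pi (mod 2*pi)

Answer: final direction angle = (23/12)*pi


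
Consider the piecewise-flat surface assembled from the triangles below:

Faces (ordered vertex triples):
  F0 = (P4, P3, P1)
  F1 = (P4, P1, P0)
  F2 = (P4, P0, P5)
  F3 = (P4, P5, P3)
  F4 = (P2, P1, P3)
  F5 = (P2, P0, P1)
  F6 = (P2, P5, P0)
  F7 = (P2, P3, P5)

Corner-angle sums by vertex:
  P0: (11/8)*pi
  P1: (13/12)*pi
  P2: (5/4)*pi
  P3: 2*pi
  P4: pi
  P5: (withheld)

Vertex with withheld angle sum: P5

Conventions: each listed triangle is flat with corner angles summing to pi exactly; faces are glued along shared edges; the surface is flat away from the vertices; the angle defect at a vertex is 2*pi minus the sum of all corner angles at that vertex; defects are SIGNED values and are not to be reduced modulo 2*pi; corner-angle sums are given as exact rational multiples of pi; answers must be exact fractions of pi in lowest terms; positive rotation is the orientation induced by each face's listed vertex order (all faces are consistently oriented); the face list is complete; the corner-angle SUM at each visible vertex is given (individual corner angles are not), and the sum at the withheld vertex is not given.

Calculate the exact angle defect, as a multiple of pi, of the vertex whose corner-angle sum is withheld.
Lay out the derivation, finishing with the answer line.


V = 6, E = 12, F = 8; chi = V - E + F = 2
Gauss-Bonnet: total defect = 2*pi*chi = 4*pi; visible defects sum to (79/24)*pi

Answer: defect(P5) = (17/24)*pi


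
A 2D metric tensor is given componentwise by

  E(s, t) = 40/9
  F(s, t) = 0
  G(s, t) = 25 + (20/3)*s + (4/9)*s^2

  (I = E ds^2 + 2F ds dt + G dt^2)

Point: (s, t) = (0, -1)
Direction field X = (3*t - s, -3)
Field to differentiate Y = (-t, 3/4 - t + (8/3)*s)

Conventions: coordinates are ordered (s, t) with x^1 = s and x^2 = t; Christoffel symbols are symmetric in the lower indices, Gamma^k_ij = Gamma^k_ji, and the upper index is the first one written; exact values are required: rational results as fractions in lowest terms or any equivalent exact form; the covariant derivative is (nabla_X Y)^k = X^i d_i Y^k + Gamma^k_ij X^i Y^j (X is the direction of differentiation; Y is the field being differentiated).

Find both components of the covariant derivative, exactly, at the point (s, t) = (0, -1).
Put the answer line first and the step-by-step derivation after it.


Answer: (nabla_X Y)^s = 111/16, (nabla_X Y)^t = -61/10

E = 40/9, F = 0, G = 25 at the point
E_s = 0, E_t = 0, F_s = 0, F_t = 0, G_s = 20/3, G_t = 0
EG - F^2 = 1000/9;  g^inv = (9/1000) * [[25, 0], [0, 40/9]]
first-kind symbols [ij,l] = (1/2)(d_i g_jl + d_j g_il - d_l g_ij): [ss,s] = E_s/2 = 0, [ss,t] = F_s - E_t/2 = 0, [st,s] = E_t/2 = 0, [st,t] = G_s/2 = 10/3, [tt,s] = F_t - G_s/2 = -10/3, [tt,t] = G_t/2 = 0
Gamma^s_ij = (G*[ij,s] - F*[ij,t])/(EG - F^2), Gamma^t_ij = (E*[ij,t] - F*[ij,s])/(EG - F^2)
Gamma_sss = 0, Gamma_sst = 0, Gamma_stt = -3/4, Gamma_tss = 0, Gamma_tst = 2/15, Gamma_ttt = 0
X = (-3, -3), Y = (1, 7/4) at the point


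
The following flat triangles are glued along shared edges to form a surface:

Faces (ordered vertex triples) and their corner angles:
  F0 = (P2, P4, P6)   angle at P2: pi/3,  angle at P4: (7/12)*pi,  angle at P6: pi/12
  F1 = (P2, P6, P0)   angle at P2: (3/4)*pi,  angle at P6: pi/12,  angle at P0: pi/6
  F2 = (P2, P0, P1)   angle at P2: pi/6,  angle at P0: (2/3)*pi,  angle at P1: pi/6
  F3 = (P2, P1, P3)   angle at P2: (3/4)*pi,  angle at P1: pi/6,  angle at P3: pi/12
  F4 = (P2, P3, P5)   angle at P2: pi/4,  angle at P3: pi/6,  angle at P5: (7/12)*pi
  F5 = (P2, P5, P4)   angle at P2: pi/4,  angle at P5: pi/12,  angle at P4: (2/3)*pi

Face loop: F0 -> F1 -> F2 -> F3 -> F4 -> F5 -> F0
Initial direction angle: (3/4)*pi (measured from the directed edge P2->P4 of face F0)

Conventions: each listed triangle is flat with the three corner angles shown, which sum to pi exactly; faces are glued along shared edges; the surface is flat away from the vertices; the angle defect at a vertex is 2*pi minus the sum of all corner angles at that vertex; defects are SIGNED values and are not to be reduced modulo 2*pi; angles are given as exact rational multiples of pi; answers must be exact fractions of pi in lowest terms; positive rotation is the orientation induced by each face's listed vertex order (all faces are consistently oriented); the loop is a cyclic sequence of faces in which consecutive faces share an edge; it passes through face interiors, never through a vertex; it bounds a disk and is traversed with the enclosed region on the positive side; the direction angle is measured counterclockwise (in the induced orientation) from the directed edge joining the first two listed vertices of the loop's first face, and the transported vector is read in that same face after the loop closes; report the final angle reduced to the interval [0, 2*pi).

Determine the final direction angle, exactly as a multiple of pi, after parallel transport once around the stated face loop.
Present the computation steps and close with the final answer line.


enclosed vertex P2: corner angles sum to (5/2)*pi, defect = 2*pi - (5/2)*pi = -pi/2
holonomy = initial angle + sum of enclosed defects (mod 2*pi), positive in the induced orientation
final angle = (3/4)*pi - pi/2 = pi/4 (mod 2*pi)

Answer: final direction angle = pi/4


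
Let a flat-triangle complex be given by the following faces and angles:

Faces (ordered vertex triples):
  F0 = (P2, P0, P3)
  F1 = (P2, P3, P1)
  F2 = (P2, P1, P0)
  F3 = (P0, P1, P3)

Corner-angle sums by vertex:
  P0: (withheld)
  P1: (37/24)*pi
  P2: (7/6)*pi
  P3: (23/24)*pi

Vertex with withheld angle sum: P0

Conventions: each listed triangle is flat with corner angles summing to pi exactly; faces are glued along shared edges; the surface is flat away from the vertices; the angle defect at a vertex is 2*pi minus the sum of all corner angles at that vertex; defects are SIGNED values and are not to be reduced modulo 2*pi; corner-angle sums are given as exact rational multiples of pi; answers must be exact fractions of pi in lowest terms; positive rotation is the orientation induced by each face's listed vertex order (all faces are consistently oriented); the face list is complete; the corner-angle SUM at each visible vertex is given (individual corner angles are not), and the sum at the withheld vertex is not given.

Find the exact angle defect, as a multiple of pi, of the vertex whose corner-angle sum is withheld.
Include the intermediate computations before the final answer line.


V = 4, E = 6, F = 4; chi = V - E + F = 2
Gauss-Bonnet: total defect = 2*pi*chi = 4*pi; visible defects sum to (7/3)*pi

Answer: defect(P0) = (5/3)*pi


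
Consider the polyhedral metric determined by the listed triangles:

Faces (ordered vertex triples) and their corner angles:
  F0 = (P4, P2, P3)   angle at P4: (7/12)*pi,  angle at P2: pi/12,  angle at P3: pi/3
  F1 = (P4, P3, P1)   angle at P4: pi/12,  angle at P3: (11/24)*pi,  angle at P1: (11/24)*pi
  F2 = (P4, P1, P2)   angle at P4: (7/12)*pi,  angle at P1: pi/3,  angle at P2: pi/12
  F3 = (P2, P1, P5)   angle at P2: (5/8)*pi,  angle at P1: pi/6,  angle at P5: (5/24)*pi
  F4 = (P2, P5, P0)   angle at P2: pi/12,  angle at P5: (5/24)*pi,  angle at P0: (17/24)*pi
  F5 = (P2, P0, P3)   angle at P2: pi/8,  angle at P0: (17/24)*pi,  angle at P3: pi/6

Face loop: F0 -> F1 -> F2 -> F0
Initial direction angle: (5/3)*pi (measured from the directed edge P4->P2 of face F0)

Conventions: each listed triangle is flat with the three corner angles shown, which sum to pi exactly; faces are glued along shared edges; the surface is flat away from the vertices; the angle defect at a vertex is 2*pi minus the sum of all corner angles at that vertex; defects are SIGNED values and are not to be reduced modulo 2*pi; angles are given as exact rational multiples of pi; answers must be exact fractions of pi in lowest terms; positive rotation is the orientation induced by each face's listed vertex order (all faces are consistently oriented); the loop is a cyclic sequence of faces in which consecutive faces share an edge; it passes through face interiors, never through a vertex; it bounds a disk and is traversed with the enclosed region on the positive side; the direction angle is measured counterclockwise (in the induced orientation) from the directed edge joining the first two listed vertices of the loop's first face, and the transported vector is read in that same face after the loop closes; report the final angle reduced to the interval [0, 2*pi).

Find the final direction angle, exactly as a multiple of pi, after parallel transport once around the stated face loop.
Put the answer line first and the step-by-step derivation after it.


Answer: final direction angle = (5/12)*pi

enclosed vertex P4: corner angles sum to (5/4)*pi, defect = 2*pi - (5/4)*pi = (3/4)*pi
adding the enclosed defects to the starting angle (mod 2*pi, induced orientation) gives the holonomy
final angle = (5/3)*pi + (3/4)*pi = (5/12)*pi (mod 2*pi)


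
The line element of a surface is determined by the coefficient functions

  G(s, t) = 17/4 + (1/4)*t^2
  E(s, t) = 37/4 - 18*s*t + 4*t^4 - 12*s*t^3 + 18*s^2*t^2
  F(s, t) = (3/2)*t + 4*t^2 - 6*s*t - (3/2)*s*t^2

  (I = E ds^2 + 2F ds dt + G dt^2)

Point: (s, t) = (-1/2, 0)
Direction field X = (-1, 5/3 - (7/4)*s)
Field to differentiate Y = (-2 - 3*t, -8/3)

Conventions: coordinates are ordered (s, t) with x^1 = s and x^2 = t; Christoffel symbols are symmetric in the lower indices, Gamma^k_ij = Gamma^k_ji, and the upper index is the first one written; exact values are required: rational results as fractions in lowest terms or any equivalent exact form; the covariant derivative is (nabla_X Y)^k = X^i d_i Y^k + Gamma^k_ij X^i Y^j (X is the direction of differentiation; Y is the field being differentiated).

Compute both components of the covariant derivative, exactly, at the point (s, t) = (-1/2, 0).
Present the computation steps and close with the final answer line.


E = 37/4, F = 0, G = 17/4 at the point
E_s = 0, E_t = 9, F_s = 0, F_t = 9/2, G_s = 0, G_t = 0
EG - F^2 = 629/16;  g^inv = (16/629) * [[17/4, 0], [0, 37/4]]
first-kind symbols [ij,l] = (1/2)(d_i g_jl + d_j g_il - d_l g_ij): [ss,s] = E_s/2 = 0, [ss,t] = F_s - E_t/2 = -9/2, [st,s] = E_t/2 = 9/2, [st,t] = G_s/2 = 0, [tt,s] = F_t - G_s/2 = 9/2, [tt,t] = G_t/2 = 0
Gamma^s_ij = (G*[ij,s] - F*[ij,t])/(EG - F^2), Gamma^t_ij = (E*[ij,t] - F*[ij,s])/(EG - F^2)
Gamma_sss = 0, Gamma_sst = 18/37, Gamma_stt = 18/37, Gamma_tss = -18/17, Gamma_tst = 0, Gamma_ttt = 0
X = (-1, 61/24), Y = (-2, -8/3) at the point

Answer: (nabla_X Y)^s = -3581/296, (nabla_X Y)^t = -36/17


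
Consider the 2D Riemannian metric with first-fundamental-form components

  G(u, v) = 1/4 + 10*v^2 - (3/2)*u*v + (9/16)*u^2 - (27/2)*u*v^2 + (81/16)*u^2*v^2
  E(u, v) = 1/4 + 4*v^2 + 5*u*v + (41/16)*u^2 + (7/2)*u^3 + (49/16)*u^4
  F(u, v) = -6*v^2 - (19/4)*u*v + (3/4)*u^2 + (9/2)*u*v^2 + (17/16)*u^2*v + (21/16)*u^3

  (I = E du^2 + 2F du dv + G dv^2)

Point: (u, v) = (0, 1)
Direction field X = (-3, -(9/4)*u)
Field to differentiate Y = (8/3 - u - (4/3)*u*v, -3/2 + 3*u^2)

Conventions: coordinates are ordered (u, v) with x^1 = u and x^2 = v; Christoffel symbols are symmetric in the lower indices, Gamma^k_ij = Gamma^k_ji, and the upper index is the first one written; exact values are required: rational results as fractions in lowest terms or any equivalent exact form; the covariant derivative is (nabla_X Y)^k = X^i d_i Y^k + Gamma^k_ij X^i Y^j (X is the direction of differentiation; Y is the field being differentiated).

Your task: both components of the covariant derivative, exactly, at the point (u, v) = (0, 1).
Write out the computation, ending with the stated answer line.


E = 17/4, F = -6, G = 41/4 at the point
E_u = 5, E_v = 8, F_u = -1/4, F_v = -12, G_u = -15, G_v = 20
EG - F^2 = 121/16;  g^inv = (16/121) * [[41/4, 6], [6, 17/4]]
first-kind symbols [ij,l] = (1/2)(d_i g_jl + d_j g_il - d_l g_ij): [uu,u] = E_u/2 = 5/2, [uu,v] = F_u - E_v/2 = -17/4, [uv,u] = E_v/2 = 4, [uv,v] = G_u/2 = -15/2, [vv,u] = F_v - G_u/2 = -9/2, [vv,v] = G_v/2 = 10
Gamma^u_ij = (G*[ij,u] - F*[ij,v])/(EG - F^2), Gamma^v_ij = (E*[ij,v] - F*[ij,u])/(EG - F^2)
Gamma_uuu = 2/121, Gamma_uuv = -64/121, Gamma_uvv = 222/121, Gamma_vuu = -49/121, Gamma_vuv = -126/121, Gamma_vvv = 248/121
X = (-3, 0), Y = (8/3, -3/2) at the point

Answer: (nabla_X Y)^u = 543/121, (nabla_X Y)^v = -175/121


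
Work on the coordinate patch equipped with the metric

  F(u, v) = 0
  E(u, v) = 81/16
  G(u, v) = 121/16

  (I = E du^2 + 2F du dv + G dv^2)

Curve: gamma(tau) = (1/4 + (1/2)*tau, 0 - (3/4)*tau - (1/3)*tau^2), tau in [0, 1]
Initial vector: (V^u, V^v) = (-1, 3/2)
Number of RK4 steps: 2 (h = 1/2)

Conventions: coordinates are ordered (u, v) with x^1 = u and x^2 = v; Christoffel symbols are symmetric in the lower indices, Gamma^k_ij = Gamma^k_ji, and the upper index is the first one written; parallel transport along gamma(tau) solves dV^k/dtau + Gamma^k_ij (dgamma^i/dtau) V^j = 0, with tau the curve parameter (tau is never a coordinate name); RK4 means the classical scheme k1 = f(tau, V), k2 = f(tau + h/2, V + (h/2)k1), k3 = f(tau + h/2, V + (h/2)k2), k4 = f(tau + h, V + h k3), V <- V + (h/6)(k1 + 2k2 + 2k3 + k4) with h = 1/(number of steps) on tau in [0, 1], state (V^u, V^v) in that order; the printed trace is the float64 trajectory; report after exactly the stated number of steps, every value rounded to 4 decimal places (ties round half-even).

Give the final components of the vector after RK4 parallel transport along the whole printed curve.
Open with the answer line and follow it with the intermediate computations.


Answer: V^u = -1.0000, V^v = 1.5000

gamma'(tau) = (1/2, -3/4 - (2/3)*tau); f(tau, V)^k = -Gamma^k_ij(gamma(tau)) gamma'^i(tau) V^j; h = 1/2; intermediate values shown to 6 dp
curve data and Christoffel symbols at the stage parameters:
  tau = 0.000000: gamma = (0.250000, 0.000000), gamma' = (0.500000, -0.750000); Gamma_uuu = 0.000000, Gamma_uuv = 0.000000, Gamma_uvv = 0.000000, Gamma_vuu = 0.000000, Gamma_vuv = 0.000000, Gamma_vvv = 0.000000
  tau = 0.250000: gamma = (0.375000, -0.208333), gamma' = (0.500000, -0.916667); Gamma_uuu = 0.000000, Gamma_uuv = 0.000000, Gamma_uvv = 0.000000, Gamma_vuu = 0.000000, Gamma_vuv = 0.000000, Gamma_vvv = 0.000000
  tau = 0.500000: gamma = (0.500000, -0.458333), gamma' = (0.500000, -1.083333); Gamma_uuu = 0.000000, Gamma_uuv = 0.000000, Gamma_uvv = 0.000000, Gamma_vuu = 0.000000, Gamma_vuv = 0.000000, Gamma_vvv = 0.000000
  tau = 0.750000: gamma = (0.625000, -0.750000), gamma' = (0.500000, -1.250000); Gamma_uuu = 0.000000, Gamma_uuv = 0.000000, Gamma_uvv = 0.000000, Gamma_vuu = 0.000000, Gamma_vuv = 0.000000, Gamma_vvv = 0.000000
  tau = 1.000000: gamma = (0.750000, -1.083333), gamma' = (0.500000, -1.416667); Gamma_uuu = 0.000000, Gamma_uuv = 0.000000, Gamma_uvv = 0.000000, Gamma_vuu = 0.000000, Gamma_vuv = 0.000000, Gamma_vvv = 0.000000
step 0: V^u = -1.0000, V^v = 1.5000
step 1: k1 = (0.000000, 0.000000), k2 = (0.000000, 0.000000), k3 = (0.000000, 0.000000), k4 = (0.000000, 0.000000); V <- V + (h/6)(k1 + 2k2 + 2k3 + k4): V^u = -1.0000, V^v = 1.5000
step 2: k1 = (0.000000, 0.000000), k2 = (0.000000, 0.000000), k3 = (0.000000, 0.000000), k4 = (0.000000, 0.000000); V <- V + (h/6)(k1 + 2k2 + 2k3 + k4): V^u = -1.0000, V^v = 1.5000


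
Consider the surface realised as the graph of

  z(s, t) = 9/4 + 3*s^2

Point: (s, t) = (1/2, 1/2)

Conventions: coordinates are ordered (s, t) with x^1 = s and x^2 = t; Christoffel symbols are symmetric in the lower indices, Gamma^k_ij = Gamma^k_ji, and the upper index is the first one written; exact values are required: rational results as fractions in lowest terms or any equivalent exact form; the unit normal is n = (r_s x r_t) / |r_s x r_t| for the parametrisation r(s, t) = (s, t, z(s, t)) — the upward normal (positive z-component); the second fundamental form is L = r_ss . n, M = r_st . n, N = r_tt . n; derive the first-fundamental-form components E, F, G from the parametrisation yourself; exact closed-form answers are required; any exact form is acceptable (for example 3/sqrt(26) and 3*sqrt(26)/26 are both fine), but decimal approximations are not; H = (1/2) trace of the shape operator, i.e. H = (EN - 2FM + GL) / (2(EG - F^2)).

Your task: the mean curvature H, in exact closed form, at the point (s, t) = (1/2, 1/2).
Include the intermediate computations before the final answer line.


z_s = 3, z_t = 0, z_ss = 6, z_st = 0, z_tt = 0
E = 10, F = 0, G = 1; answer radicand W^2 = 10
unnormalised second-form numerators: l = 6, m = 0, n = 0; L = l/sqrt(10), and similarly M = m/sqrt(W^2), N = n/sqrt(W^2)
H = (E*n - 2*F*m + G*l) / (2*(EG - F^2)*sqrt(W^2)); E*n - 2*F*m + G*l = 6, EG - F^2 = 10, so H = (3/10)/sqrt(10)

Answer: H = 3*sqrt(10)/100


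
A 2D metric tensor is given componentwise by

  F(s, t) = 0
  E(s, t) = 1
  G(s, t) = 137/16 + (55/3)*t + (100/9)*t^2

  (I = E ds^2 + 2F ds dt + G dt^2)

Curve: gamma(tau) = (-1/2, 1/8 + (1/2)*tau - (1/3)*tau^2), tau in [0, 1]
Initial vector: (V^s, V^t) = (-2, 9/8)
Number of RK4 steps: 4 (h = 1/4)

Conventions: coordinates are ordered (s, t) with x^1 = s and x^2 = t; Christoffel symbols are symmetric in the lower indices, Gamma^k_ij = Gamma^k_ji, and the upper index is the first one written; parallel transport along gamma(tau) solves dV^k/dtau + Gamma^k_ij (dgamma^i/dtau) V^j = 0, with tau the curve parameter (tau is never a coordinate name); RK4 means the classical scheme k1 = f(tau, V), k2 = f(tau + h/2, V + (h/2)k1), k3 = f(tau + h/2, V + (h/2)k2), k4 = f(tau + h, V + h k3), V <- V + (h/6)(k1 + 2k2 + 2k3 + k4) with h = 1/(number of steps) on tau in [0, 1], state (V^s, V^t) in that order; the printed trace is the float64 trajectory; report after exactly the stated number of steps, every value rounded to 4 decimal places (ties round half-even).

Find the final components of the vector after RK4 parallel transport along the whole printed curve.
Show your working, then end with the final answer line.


gamma'(tau) = (0, 1/2 - (2/3)*tau); f(tau, V)^k = -Gamma^k_ij(gamma(tau)) gamma'^i(tau) V^j; h = 1/4; intermediate values shown to 6 dp
curve data and Christoffel symbols at the stage parameters:
  tau = 0.000000: gamma = (-0.500000, 0.125000), gamma' = (0.000000, 0.500000); Gamma_sss = 0.000000, Gamma_sst = 0.000000, Gamma_stt = 0.000000, Gamma_tss = 0.000000, Gamma_tst = 0.000000, Gamma_ttt = 0.957179
  tau = 0.125000: gamma = (-0.500000, 0.182292), gamma' = (0.000000, 0.416667); Gamma_sss = 0.000000, Gamma_sst = 0.000000, Gamma_stt = 0.000000, Gamma_tss = 0.000000, Gamma_tst = 0.000000, Gamma_ttt = 0.911876
  tau = 0.250000: gamma = (-0.500000, 0.229167), gamma' = (0.000000, 0.333333); Gamma_sss = 0.000000, Gamma_sst = 0.000000, Gamma_stt = 0.000000, Gamma_tss = 0.000000, Gamma_tst = 0.000000, Gamma_ttt = 0.877545
  tau = 0.375000: gamma = (-0.500000, 0.265625), gamma' = (0.000000, 0.250000); Gamma_sss = 0.000000, Gamma_sst = 0.000000, Gamma_stt = 0.000000, Gamma_tss = 0.000000, Gamma_tst = 0.000000, Gamma_ttt = 0.852408
  tau = 0.500000: gamma = (-0.500000, 0.291667), gamma' = (0.000000, 0.166667); Gamma_sss = 0.000000, Gamma_sst = 0.000000, Gamma_stt = 0.000000, Gamma_tss = 0.000000, Gamma_tst = 0.000000, Gamma_ttt = 0.835238
  tau = 0.625000: gamma = (-0.500000, 0.307292), gamma' = (0.000000, 0.083333); Gamma_sss = 0.000000, Gamma_sst = 0.000000, Gamma_stt = 0.000000, Gamma_tss = 0.000000, Gamma_tst = 0.000000, Gamma_ttt = 0.825235
  tau = 0.750000: gamma = (-0.500000, 0.312500), gamma' = (0.000000, 0.000000); Gamma_sss = 0.000000, Gamma_sst = 0.000000, Gamma_stt = 0.000000, Gamma_tss = 0.000000, Gamma_tst = 0.000000, Gamma_ttt = 0.821949
  tau = 0.875000: gamma = (-0.500000, 0.307292), gamma' = (0.000000, -0.083333); Gamma_sss = 0.000000, Gamma_sst = 0.000000, Gamma_stt = 0.000000, Gamma_tss = 0.000000, Gamma_tst = 0.000000, Gamma_ttt = 0.825235
  tau = 1.000000: gamma = (-0.500000, 0.291667), gamma' = (0.000000, -0.166667); Gamma_sss = 0.000000, Gamma_sst = 0.000000, Gamma_stt = 0.000000, Gamma_tss = 0.000000, Gamma_tst = 0.000000, Gamma_ttt = 0.835238
step 0: V^s = -2.0000, V^t = 1.1250
step 1: k1 = (0.000000, -0.538413), k2 = (0.000000, -0.401871), k3 = (0.000000, -0.408356), k4 = (0.000000, -0.299217); V <- V + (h/6)(k1 + 2k2 + 2k3 + k4): V^s = -2.0000, V^t = 1.0226
step 2: k1 = (0.000000, -0.299120), k2 = (0.000000, -0.209946), k3 = (0.000000, -0.212321), k4 = (0.000000, -0.134960); V <- V + (h/6)(k1 + 2k2 + 2k3 + k4): V^s = -2.0000, V^t = 0.9693
step 3: k1 = (0.000000, -0.134933), k2 = (0.000000, -0.065499), k3 = (0.000000, -0.066096), k4 = (0.000000, 0.000000); V <- V + (h/6)(k1 + 2k2 + 2k3 + k4): V^s = -2.0000, V^t = 0.9527
step 4: k1 = (0.000000, 0.000000), k2 = (0.000000, 0.065518), k3 = (0.000000, 0.066081), k4 = (0.000000, 0.134924); V <- V + (h/6)(k1 + 2k2 + 2k3 + k4): V^s = -2.0000, V^t = 0.9693

Answer: V^s = -2.0000, V^t = 0.9693


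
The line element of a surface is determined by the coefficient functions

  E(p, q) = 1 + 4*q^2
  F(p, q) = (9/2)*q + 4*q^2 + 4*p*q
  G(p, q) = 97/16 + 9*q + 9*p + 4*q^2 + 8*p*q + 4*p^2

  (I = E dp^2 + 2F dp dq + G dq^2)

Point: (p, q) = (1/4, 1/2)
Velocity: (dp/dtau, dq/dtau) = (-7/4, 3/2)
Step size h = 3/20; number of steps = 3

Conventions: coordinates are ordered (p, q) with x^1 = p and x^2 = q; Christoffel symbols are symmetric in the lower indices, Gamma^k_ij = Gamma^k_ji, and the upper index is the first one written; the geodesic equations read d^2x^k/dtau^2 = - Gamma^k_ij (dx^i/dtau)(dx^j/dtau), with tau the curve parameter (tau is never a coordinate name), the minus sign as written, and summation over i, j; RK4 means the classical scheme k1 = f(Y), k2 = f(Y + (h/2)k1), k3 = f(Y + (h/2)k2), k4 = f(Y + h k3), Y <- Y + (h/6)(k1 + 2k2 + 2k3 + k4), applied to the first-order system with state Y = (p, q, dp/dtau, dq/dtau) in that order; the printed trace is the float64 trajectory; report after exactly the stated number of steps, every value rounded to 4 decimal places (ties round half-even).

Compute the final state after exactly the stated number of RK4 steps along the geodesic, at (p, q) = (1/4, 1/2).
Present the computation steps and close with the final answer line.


f(Y) = (dp/dtau, dq/dtau, -Gamma^p_ij Y'^i Y'^j, -Gamma^q_ij Y'^i Y'^j) with the Gammas evaluated at the stage position; h = 0.150000; intermediate values shown to 6 dp
step 0: p = 0.2500, q = 0.5000, dp/dtau = -1.7500, dq/dtau = 1.5000
step 1:
  k1: at (p, q) = (0.250000, 0.500000), (dp/dtau, dq/dtau) = (-1.750000, 1.500000); Gamma_ppp = 0.000000, Gamma_ppq = 0.124514, Gamma_pqq = 0.124514, Gamma_qpp = 0.000000, Gamma_qpq = 0.466926, Gamma_qqq = 0.466926; k1 = (-1.750000, 1.500000, 0.373541, 1.400778)
  k2: at (p, q) = (0.118750, 0.612500), (dp/dtau, dq/dtau) = (-1.721984, 1.605058); Gamma_ppp = 0.000000, Gamma_ppq = 0.150461, Gamma_pqq = 0.150461, Gamma_qpp = 0.000000, Gamma_qpq = 0.455989, Gamma_qqq = 0.455989; k2 = (-1.721984, 1.605058, 0.444095, 1.345879)
  k3: at (p, q) = (0.120851, 0.620379), (dp/dtau, dq/dtau) = (-1.716693, 1.600941); Gamma_ppp = 0.000000, Gamma_ppq = 0.150662, Gamma_pqq = 0.150662, Gamma_qpp = 0.000000, Gamma_qpq = 0.453223, Gamma_qqq = 0.453223; k3 = (-1.716693, 1.600941, 0.441988, 1.329591)
  k4: at (p, q) = (-0.007504, 0.740141), (dp/dtau, dq/dtau) = (-1.683702, 1.699439); Gamma_ppp = 0.000000, Gamma_ppq = 0.174207, Gamma_pqq = 0.174207, Gamma_qpp = 0.000000, Gamma_qpq = 0.437233, Gamma_qqq = 0.437233; k4 = (-1.683702, 1.699439, 0.493809, 1.239381)
  Y <- Y + (h/6)(k1 + 2k2 + 2k3 + k4): p = -0.0078, q = 0.7403, dp/dtau = -1.6840, dq/dtau = 1.6998
step 2:
  k1: at (p, q) = (-0.007776, 0.740286), (dp/dtau, dq/dtau) = (-1.684012, 1.699777); Gamma_ppp = 0.000000, Gamma_ppq = 0.174252, Gamma_pqq = 0.174252, Gamma_qpp = 0.000000, Gamma_qpq = 0.437229, Gamma_qqq = 0.437229; k1 = (-1.684012, 1.699777, 0.494117, 1.239828)
  k2: at (p, q) = (-0.134077, 0.867769), (dp/dtau, dq/dtau) = (-1.646953, 1.792765); Gamma_ppp = 0.000000, Gamma_ppq = 0.194665, Gamma_pqq = 0.194665, Gamma_qpp = 0.000000, Gamma_qpq = 0.416957, Gamma_qqq = 0.416957; k2 = (-1.646953, 1.792765, 0.523881, 1.122111)
  k3: at (p, q) = (-0.131298, 0.874743), (dp/dtau, dq/dtau) = (-1.644721, 1.783936); Gamma_ppp = 0.000000, Gamma_ppq = 0.194117, Gamma_pqq = 0.194117, Gamma_qpp = 0.000000, Gamma_qpq = 0.414633, Gamma_qqq = 0.414633; k3 = (-1.644721, 1.783936, 0.521346, 1.113591)
  k4: at (p, q) = (-0.254485, 1.007876), (dp/dtau, dq/dtau) = (-1.605810, 1.866816); Gamma_ppp = 0.000000, Gamma_ppq = 0.210230, Gamma_pqq = 0.210230, Gamma_qpp = 0.000000, Gamma_qpq = 0.391807, Gamma_qqq = 0.391807; k4 = (-1.605810, 1.866816, 0.527782, 0.983634)
  Y <- Y + (h/6)(k1 + 2k2 + 2k3 + k4): p = -0.2546, q = 1.0083, dp/dtau = -1.6062, dq/dtau = 1.8671
step 3:
  k1: at (p, q) = (-0.254606, 1.008286), (dp/dtau, dq/dtau) = (-1.606203, 1.867149); Gamma_ppp = 0.000000, Gamma_ppq = 0.210231, Gamma_pqq = 0.210231, Gamma_qpp = 0.000000, Gamma_qpq = 0.391712, Gamma_qqq = 0.391712; k1 = (-1.606203, 1.867149, 0.528058, 0.983900)
  k2: at (p, q) = (-0.375071, 1.148322), (dp/dtau, dq/dtau) = (-1.566599, 1.940942); Gamma_ppp = 0.000000, Gamma_ppq = 0.222027, Gamma_pqq = 0.222027, Gamma_qpp = 0.000000, Gamma_qpq = 0.367025, Gamma_qqq = 0.367025; k2 = (-1.566599, 1.940942, 0.513792, 0.849331)
  k3: at (p, q) = (-0.372101, 1.153856), (dp/dtau, dq/dtau) = (-1.567669, 1.930849); Gamma_ppp = 0.000000, Gamma_ppq = 0.221168, Gamma_pqq = 0.221168, Gamma_qpp = 0.000000, Gamma_qpq = 0.365482, Gamma_qqq = 0.365482; k3 = (-1.567669, 1.930849, 0.514367, 0.849996)
  k4: at (p, q) = (-0.489756, 1.297913), (dp/dtau, dq/dtau) = (-1.529048, 1.994649); Gamma_ppp = 0.000000, Gamma_ppq = 0.228841, Gamma_pqq = 0.228841, Gamma_qpp = 0.000000, Gamma_qpq = 0.340844, Gamma_qqq = 0.340844; k4 = (-1.529048, 1.994649, 0.485419, 0.723000)
  Y <- Y + (h/6)(k1 + 2k2 + 2k3 + k4): p = -0.4897, q = 1.2984, dp/dtau = -1.5295, dq/dtau = 1.9948

Answer: p = -0.4897, q = 1.2984, dp/dtau = -1.5295, dq/dtau = 1.9948
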